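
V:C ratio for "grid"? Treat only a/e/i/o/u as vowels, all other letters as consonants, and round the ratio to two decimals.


Word: "grid"
Vowels (a,e,i,o,u): 1
Consonants: 3
Ratio = 1/3
= 0.33


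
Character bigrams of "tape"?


Word: "tape" (length 4)
Number of bigrams = 4 - 2 + 1 = 3
  Position 0: "ta"
  Position 1: "ap"
  Position 2: "pe"
Bigrams = "ta", "ap", "pe"


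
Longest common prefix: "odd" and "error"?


Word 1: "odd"
Word 2: "error"
Comparing from start:
  Pos 0: 'o' != 'e' (stop)
LCP = "" (length 0)


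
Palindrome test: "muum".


Word: "muum"
Reversed: "muum"
Forward == Backward? muum == muum
Palindrome = Yes


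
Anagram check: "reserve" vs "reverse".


Word 1: "reserve" → sorted: eeerrsv
Word 2: "reverse" → sorted: eeerrsv
Same letters? eeerrsv == eeerrsv
Anagram = Yes


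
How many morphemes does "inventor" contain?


Word: "inventor"
Morphemes: invent + -or
Each morpheme carries meaning
= 2 morphemes


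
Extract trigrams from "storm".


Word: "storm" (length 5)
Number of trigrams = 5 - 3 + 1 = 3
  Position 0: "sto"
  Position 1: "tor"
  Position 2: "orm"
Trigrams = "sto", "tor", "orm"


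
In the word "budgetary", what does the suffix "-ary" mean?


Suffix: -ary
Example: budgetary = budget + -ary
Meaning = relating to


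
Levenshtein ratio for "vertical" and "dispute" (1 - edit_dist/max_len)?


Word 1: "vertical" (length 8)
Word 2: "dispute" (length 7)
One optimal edit sequence:
  1. delete 'v'  (+1)
  2. substitute 'e' -> 'd'  (+1)
  3. substitute 'r' -> 'i'  (+1)
  4. substitute 't' -> 's'  (+1)
  5. substitute 'i' -> 'p'  (+1)
  6. substitute 'c' -> 'u'  (+1)
  7. substitute 'a' -> 't'  (+1)
  8. substitute 'l' -> 'e'  (+1)
Edit distance = 8
Max length = max(8, 7) = 8
Similarity = 1 - 8/8
= 0.0000


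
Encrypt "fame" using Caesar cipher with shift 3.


Word: "fame"
Shift: 3
Each letter → (letter + shift) mod 26:
  'f' (5) + 3 = 8 → 'i'
  'a' (0) + 3 = 3 → 'd'
  'm' (12) + 3 = 15 → 'p'
  'e' (4) + 3 = 7 → 'h'
Result = "idph"


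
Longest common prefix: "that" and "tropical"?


Word 1: "that"
Word 2: "tropical"
Comparing from start:
  Pos 0: 't' == 't'
  Pos 1: 'h' != 'r' (stop)
LCP = "t" (length 1)


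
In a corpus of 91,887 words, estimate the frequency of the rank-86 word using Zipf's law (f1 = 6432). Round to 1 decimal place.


Zipf's law: f(r) = f(1) / r
f(1) = 6432
f(86) = 6432 / 86
= 74.8 occurrences


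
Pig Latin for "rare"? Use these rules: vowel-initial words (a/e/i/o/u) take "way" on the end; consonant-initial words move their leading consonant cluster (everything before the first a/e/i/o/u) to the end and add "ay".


Word: "rare"
Starts with consonant(s) → move to end, add 'ay'
Consonant cluster: "r"
Pig Latin = "areray"


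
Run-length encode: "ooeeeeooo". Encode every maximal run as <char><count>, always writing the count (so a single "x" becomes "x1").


String: "ooeeeeooo"
Scanning for consecutive runs:
  'o' x 2
  'e' x 4
  'o' x 3
RLE = "o2e4o3"


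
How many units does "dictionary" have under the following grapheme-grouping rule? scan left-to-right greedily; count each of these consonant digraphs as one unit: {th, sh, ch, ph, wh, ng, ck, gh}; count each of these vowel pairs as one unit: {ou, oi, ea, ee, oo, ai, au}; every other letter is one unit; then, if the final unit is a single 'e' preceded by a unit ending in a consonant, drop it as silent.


Word: "dictionary" (10 letters)
Left-to-right scan:
  1. 'd' (letter)
  2. 'i' (letter)
  3. 'c' (letter)
  4. 't' (letter)
  5. 'i' (letter)
  6. 'o' (letter)
  7. 'n' (letter)
  8. 'a' (letter)
  9. 'r' (letter)
  10. 'y' (letter)
Units from scan: 10
Sound units = 10 units


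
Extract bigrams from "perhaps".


Word: "perhaps" (length 7)
Number of bigrams = 7 - 2 + 1 = 6
  Position 0: "pe"
  Position 1: "er"
  Position 2: "rh"
  Position 3: "ha"
  Position 4: "ap"
  Position 5: "ps"
Bigrams = "pe", "er", "rh", "ha", "ap", "ps"


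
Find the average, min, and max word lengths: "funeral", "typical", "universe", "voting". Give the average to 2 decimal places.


Lengths: "funeral"=7, "typical"=7, "universe"=8, "voting"=6
Sum = 28, Count = 4
Average = 28/4 = 7.00
= avg=7.00, min=6, max=8


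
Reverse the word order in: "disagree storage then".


Original: "disagree storage then"
Words (1..n): disagree | storage | then
Reversed (n..1): then | storage | disagree
Result = "then storage disagree"


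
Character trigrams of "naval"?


Word: "naval" (length 5)
Number of trigrams = 5 - 3 + 1 = 3
  Position 0: "nav"
  Position 1: "ava"
  Position 2: "val"
Trigrams = "nav", "ava", "val"


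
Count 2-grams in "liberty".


Word: "liberty" (length 7)
Number of 2-grams = length - 2 + 1 = 7 - 2 + 1
= 6


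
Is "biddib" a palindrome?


Word: "biddib"
Reversed: "biddib"
Forward == Backward? biddib == biddib
Palindrome = Yes


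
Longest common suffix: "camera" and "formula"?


Word 1: "camera"
Word 2: "formula"
Comparing from end:
  Pos -1: 'a' == 'a'
  Pos -2: 'r' != 'l' (stop)
LCS = "a" (length 1)


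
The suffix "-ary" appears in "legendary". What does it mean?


Suffix: -ary
As in: legendary -> legend + -ary
Meaning = relating to


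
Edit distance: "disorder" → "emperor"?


Word 1: "disorder" (length 8)
Word 2: "emperor" (length 7)
One optimal edit sequence (insert/delete/substitute each cost 1):
  1. substitute 'd' -> 'e'  (+1)
  2. substitute 'i' -> 'm'  (+1)
  3. substitute 's' -> 'p'  (+1)
  4. substitute 'o' -> 'e'  (+1)
  5. keep 'r'
  6. delete 'd'  (+1)
  7. substitute 'e' -> 'o'  (+1)
  8. keep 'r'
Total edit operations: 6
Edit distance = 6


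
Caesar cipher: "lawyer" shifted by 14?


Word: "lawyer"
Shift: 14
Each letter → (letter + shift) mod 26:
  'l' (11) + 14 = 25 → 'z'
  'a' (0) + 14 = 14 → 'o'
  'w' (22) + 14 = 10 → 'k'
  'y' (24) + 14 = 12 → 'm'
  'e' (4) + 14 = 18 → 's'
  'r' (17) + 14 = 5 → 'f'
Result = "zokmsf"


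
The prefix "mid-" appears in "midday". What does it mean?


Prefix: mid-
Example: midday = mid- + day
Meaning = middle


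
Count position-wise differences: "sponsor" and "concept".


Comparing character by character (same length = 7):
  Pos 0: 's' vs 'c' !=
  Pos 1: 'p' vs 'o' !=
  Pos 2: 'o' vs 'n' !=
  Pos 3: 'n' vs 'c' !=
  Pos 4: 's' vs 'e' !=
  Pos 5: 'o' vs 'p' !=
  Pos 6: 'r' vs 't' !=
Hamming distance = 7


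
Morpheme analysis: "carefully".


Word: "carefully"
Morphemes: care + -ful + -ly
Each morpheme carries meaning
= 3 morphemes


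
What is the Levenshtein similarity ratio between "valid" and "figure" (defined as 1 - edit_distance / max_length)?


Word 1: "valid" (length 5)
Word 2: "figure" (length 6)
One optimal edit sequence:
  1. insert 'f'  (+1)
  2. substitute 'v' -> 'i'  (+1)
  3. substitute 'a' -> 'g'  (+1)
  4. substitute 'l' -> 'u'  (+1)
  5. substitute 'i' -> 'r'  (+1)
  6. substitute 'd' -> 'e'  (+1)
Edit distance = 6
Max length = max(5, 6) = 6
Similarity = 1 - 6/6
= 0.0000


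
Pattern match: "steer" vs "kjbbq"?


Pattern of "steer": [0, 1, 2, 2, 3]
Pattern of "kjbbq": [0, 1, 2, 2, 3]
Patterns match
Same pattern = Yes


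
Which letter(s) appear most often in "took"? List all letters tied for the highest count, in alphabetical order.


Word: "took"
Letter counts:
  'k': 1
  'o': 2
  't': 1
Maximum count = 2
Most frequent = 'o' (2 times each)


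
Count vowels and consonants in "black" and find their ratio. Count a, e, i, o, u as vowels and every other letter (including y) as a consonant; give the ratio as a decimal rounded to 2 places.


Word: "black"
Vowels (a,e,i,o,u): 1
Consonants: 4
Ratio = 1/4
= 0.25


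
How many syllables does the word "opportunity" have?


Word: "opportunity"
Syllable breakdown: op / por / tu / ni / ty
Counting: 5 parts
= 5 syllables


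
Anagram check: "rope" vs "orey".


Word 1: "rope" → sorted: eopr
Word 2: "orey" → sorted: eory
Same letters? eopr != eory
Anagram = No


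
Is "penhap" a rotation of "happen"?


Word: "happen", Candidate: "penhap"
Method: check if candidate is substring of word+word
"happenhappen" contains "penhap"? Yes
Is rotation = Yes


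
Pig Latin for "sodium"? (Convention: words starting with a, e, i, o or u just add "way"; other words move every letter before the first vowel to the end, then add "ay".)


Word: "sodium"
Starts with consonant(s) → move to end, add 'ay'
Consonant cluster: "s"
Pig Latin = "odiumsay"


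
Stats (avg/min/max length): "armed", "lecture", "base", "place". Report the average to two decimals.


Lengths: "armed"=5, "lecture"=7, "base"=4, "place"=5
Sum = 21, Count = 4
Average = 21/4 = 5.25
= avg=5.25, min=4, max=7


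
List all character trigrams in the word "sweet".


Word: "sweet" (length 5)
Number of trigrams = 5 - 3 + 1 = 3
  Position 0: "swe"
  Position 1: "wee"
  Position 2: "eet"
Trigrams = "swe", "wee", "eet"


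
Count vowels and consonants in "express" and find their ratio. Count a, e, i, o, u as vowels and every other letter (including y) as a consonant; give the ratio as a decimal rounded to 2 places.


Word: "express"
Vowels (a,e,i,o,u): 2
Consonants: 5
Ratio = 2/5
= 0.40


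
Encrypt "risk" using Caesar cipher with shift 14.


Word: "risk"
Shift: 14
Each letter → (letter + shift) mod 26:
  'r' (17) + 14 = 5 → 'f'
  'i' (8) + 14 = 22 → 'w'
  's' (18) + 14 = 6 → 'g'
  'k' (10) + 14 = 24 → 'y'
Result = "fwgy"


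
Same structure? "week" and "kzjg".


Pattern of "week": [0, 1, 1, 2]
Pattern of "kzjg": [0, 1, 2, 3]
Patterns do not match
Same pattern = No


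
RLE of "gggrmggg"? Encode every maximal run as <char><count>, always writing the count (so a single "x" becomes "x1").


String: "gggrmggg"
Scanning for consecutive runs:
  'g' x 3
  'r' x 1
  'm' x 1
  'g' x 3
RLE = "g3r1m1g3"


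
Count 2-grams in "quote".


Word: "quote" (length 5)
Number of 2-grams = length - 2 + 1 = 5 - 2 + 1
= 4


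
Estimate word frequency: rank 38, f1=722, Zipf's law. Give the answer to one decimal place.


Zipf's law: f(r) = f(1) / r
f(1) = 722
f(38) = 722 / 38
= 19.0 occurrences


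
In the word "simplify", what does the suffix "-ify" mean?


Suffix: -ify
As in: simplify -> simple + -ify, with a spelling change
Meaning = to make


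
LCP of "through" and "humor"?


Word 1: "through"
Word 2: "humor"
Comparing from start:
  Pos 0: 't' != 'h' (stop)
LCP = "" (length 0)


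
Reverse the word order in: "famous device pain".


Original: "famous device pain"
Words (1..n): famous | device | pain
Reversed (n..1): pain | device | famous
Result = "pain device famous"


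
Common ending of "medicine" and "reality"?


Word 1: "medicine"
Word 2: "reality"
Comparing from end:
  Pos -1: 'e' != 'y' (stop)
LCS = "" (length 0)


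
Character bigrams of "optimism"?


Word: "optimism" (length 8)
Number of bigrams = 8 - 2 + 1 = 7
  Position 0: "op"
  Position 1: "pt"
  Position 2: "ti"
  Position 3: "im"
  Position 4: "mi"
  Position 5: "is"
  Position 6: "sm"
Bigrams = "op", "pt", "ti", "im", "mi", "is", "sm"


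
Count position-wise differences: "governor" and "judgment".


Comparing character by character (same length = 8):
  Pos 0: 'g' vs 'j' !=
  Pos 1: 'o' vs 'u' !=
  Pos 2: 'v' vs 'd' !=
  Pos 3: 'e' vs 'g' !=
  Pos 4: 'r' vs 'm' !=
  Pos 5: 'n' vs 'e' !=
  Pos 6: 'o' vs 'n' !=
  Pos 7: 'r' vs 't' !=
Hamming distance = 8


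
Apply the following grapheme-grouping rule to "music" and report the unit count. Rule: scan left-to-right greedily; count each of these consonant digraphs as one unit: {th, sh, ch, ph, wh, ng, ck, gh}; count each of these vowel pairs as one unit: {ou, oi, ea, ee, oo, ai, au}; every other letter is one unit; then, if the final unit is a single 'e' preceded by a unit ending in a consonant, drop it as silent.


Word: "music" (5 letters)
Left-to-right scan:
  (1) 'm' (letter)
  (2) 'u' (letter)
  (3) 's' (letter)
  (4) 'i' (letter)
  (5) 'c' (letter)
Units from scan: 5
Sound units = 5 units


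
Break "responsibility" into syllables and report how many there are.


Word: "responsibility"
Syllable breakdown: re-spon-si-bil-i-ty
Counting: 6 parts
= 6 syllables


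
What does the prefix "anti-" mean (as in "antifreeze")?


Prefix: anti-
As in: antifreeze -> anti- + freeze
Meaning = against


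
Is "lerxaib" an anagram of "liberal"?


Word 1: "liberal" → sorted: abeillr
Word 2: "lerxaib" → sorted: abeilrx
Same letters? abeillr != abeilrx
Anagram = No


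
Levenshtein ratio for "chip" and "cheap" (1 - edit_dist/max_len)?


Word 1: "chip" (length 4)
Word 2: "cheap" (length 5)
One optimal edit sequence:
  1. keep 'c'
  2. keep 'h'
  3. insert 'e'  (+1)
  4. substitute 'i' -> 'a'  (+1)
  5. keep 'p'
Edit distance = 2
Max length = max(4, 5) = 5
Similarity = 1 - 2/5
= 0.6000


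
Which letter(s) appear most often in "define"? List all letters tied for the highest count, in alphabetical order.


Word: "define"
Letter counts:
  'd': 1
  'e': 2
  'f': 1
  'i': 1
  'n': 1
Maximum count = 2
Most frequent = 'e' (2 times each)


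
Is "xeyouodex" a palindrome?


Word: "xeyouodex"
Reversed: "xedouoyex"
Forward == Backward? xeyouodex != xedouoyex
Palindrome = No


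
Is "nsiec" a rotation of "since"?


Word: "since", Candidate: "nsiec"
Method: check if candidate is substring of word+word
"sincesince" contains "nsiec"? No
Is rotation = No


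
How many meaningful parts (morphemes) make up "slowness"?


Word: "slowness"
Morphemes: slow | -ness
Each morpheme carries meaning
= 2 morphemes


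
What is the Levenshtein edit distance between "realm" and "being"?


Word 1: "realm" (length 5)
Word 2: "being" (length 5)
One optimal edit sequence (insert/delete/substitute each cost 1):
  1. substitute 'r' -> 'b'  (+1)
  2. keep 'e'
  3. substitute 'a' -> 'i'  (+1)
  4. substitute 'l' -> 'n'  (+1)
  5. substitute 'm' -> 'g'  (+1)
Total edit operations: 4
Edit distance = 4


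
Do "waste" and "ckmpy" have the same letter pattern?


Pattern of "waste": [0, 1, 2, 3, 4]
Pattern of "ckmpy": [0, 1, 2, 3, 4]
Patterns match
Same pattern = Yes


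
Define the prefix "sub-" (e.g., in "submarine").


Prefix: sub-
Example: submarine (sub- + marine)
Meaning = under / below


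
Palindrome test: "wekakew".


Word: "wekakew"
Reversed: "wekakew"
Forward == Backward? wekakew == wekakew
Palindrome = Yes


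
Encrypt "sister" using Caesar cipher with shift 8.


Word: "sister"
Shift: 8
Each letter → (letter + shift) mod 26:
  's' (18) + 8 = 0 → 'a'
  'i' (8) + 8 = 16 → 'q'
  's' (18) + 8 = 0 → 'a'
  't' (19) + 8 = 1 → 'b'
  'e' (4) + 8 = 12 → 'm'
  'r' (17) + 8 = 25 → 'z'
Result = "aqabmz"


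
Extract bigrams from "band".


Word: "band" (length 4)
Number of bigrams = 4 - 2 + 1 = 3
  Position 0: "ba"
  Position 1: "an"
  Position 2: "nd"
Bigrams = "ba", "an", "nd"


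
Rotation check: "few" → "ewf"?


Word: "few", Candidate: "ewf"
Method: check if candidate is substring of word+word
"fewfew" contains "ewf"? Yes
Is rotation = Yes


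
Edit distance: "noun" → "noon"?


Word 1: "noun" (length 4)
Word 2: "noon" (length 4)
One optimal edit sequence (insert/delete/substitute each cost 1):
  1. keep 'n'
  2. keep 'o'
  3. substitute 'u' -> 'o'  (+1)
  4. keep 'n'
Total edit operations: 1
Edit distance = 1


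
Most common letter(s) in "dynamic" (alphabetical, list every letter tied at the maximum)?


Word: "dynamic"
Letter counts:
  'a': 1
  'c': 1
  'd': 1
  'i': 1
  'm': 1
  'n': 1
  'y': 1
Maximum count = 1
Most frequent = 'a', 'c', 'd', 'i', 'm', 'n', 'y' (1 time each)


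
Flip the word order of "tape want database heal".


Original: "tape want database heal"
Words (1..n): tape | want | database | heal
Reversed (n..1): heal | database | want | tape
Result = "heal database want tape"


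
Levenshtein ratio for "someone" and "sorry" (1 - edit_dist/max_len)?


Word 1: "someone" (length 7)
Word 2: "sorry" (length 5)
One optimal edit sequence:
  1. keep 's'
  2. keep 'o'
  3. delete 'm'  (+1)
  4. delete 'e'  (+1)
  5. substitute 'o' -> 'r'  (+1)
  6. substitute 'n' -> 'r'  (+1)
  7. substitute 'e' -> 'y'  (+1)
Edit distance = 5
Max length = max(7, 5) = 7
Similarity = 1 - 5/7
= 0.2857


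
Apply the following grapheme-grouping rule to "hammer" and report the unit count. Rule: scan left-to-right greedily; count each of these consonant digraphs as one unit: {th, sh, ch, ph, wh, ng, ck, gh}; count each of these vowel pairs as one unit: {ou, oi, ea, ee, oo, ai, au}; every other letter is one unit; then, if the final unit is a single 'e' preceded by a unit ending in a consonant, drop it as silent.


Word: "hammer" (6 letters)
Left-to-right scan:
  [1] 'h' (letter)
  [2] 'a' (letter)
  [3] 'm' (letter)
  [4] 'm' (letter)
  [5] 'e' (letter)
  [6] 'r' (letter)
Units from scan: 6
Sound units = 6 units


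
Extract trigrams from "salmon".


Word: "salmon" (length 6)
Number of trigrams = 6 - 3 + 1 = 4
  Position 0: "sal"
  Position 1: "alm"
  Position 2: "lmo"
  Position 3: "mon"
Trigrams = "sal", "alm", "lmo", "mon"


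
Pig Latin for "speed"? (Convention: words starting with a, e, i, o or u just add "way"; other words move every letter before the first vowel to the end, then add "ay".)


Word: "speed"
Starts with consonant(s) → move to end, add 'ay'
Consonant cluster: "sp"
Pig Latin = "eedspay"


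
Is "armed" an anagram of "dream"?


Word 1: "dream" → sorted: ademr
Word 2: "armed" → sorted: ademr
Same letters? ademr == ademr
Anagram = Yes


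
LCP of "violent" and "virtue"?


Word 1: "violent"
Word 2: "virtue"
Comparing from start:
  Pos 0: 'v' == 'v'
  Pos 1: 'i' == 'i'
  Pos 2: 'o' != 'r' (stop)
LCP = "vi" (length 2)


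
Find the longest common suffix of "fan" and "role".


Word 1: "fan"
Word 2: "role"
Comparing from end:
  Pos -1: 'n' != 'e' (stop)
LCS = "" (length 0)


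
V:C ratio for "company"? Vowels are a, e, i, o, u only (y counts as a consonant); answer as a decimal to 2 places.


Word: "company"
Vowels (a,e,i,o,u): 2
Consonants: 5
Ratio = 2/5
= 0.40


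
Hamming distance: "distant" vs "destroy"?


Comparing character by character (same length = 7):
  Pos 0: 'd' vs 'd' =
  Pos 1: 'i' vs 'e' !=
  Pos 2: 's' vs 's' =
  Pos 3: 't' vs 't' =
  Pos 4: 'a' vs 'r' !=
  Pos 5: 'n' vs 'o' !=
  Pos 6: 't' vs 'y' !=
Hamming distance = 4


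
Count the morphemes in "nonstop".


Word: "nonstop"
Morphemes: non- / stop
Each morpheme carries meaning
= 2 morphemes


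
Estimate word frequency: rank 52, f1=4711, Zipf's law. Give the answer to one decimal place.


Zipf's law: f(r) = f(1) / r
f(1) = 4711
f(52) = 4711 / 52
= 90.6 occurrences


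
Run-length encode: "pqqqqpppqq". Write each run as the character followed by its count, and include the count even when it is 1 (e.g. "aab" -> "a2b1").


String: "pqqqqpppqq"
Scanning for consecutive runs:
  'p' x 1
  'q' x 4
  'p' x 3
  'q' x 2
RLE = "p1q4p3q2"


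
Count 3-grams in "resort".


Word: "resort" (length 6)
Number of 3-grams = length - 3 + 1 = 6 - 3 + 1
= 4


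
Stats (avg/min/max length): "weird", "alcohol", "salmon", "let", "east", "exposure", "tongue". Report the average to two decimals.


Lengths: "weird"=5, "alcohol"=7, "salmon"=6, "let"=3, "east"=4, "exposure"=8, "tongue"=6
Sum = 39, Count = 7
Average = 39/7 = 5.57
= avg=5.57, min=3, max=8


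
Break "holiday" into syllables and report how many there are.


Word: "holiday"
Syllable breakdown: hol · i · day
Counting: 3 parts
= 3 syllables


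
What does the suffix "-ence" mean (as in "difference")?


Suffix: -ence
As in: difference -> differ + -ence
Meaning = state of


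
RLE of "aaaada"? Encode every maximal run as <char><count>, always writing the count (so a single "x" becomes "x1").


String: "aaaada"
Scanning for consecutive runs:
  'a' x 4
  'd' x 1
  'a' x 1
RLE = "a4d1a1"


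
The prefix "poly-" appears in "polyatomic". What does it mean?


Prefix: poly-
Example: polyatomic (poly- + atomic)
Meaning = many


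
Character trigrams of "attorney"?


Word: "attorney" (length 8)
Number of trigrams = 8 - 3 + 1 = 6
  Position 0: "att"
  Position 1: "tto"
  Position 2: "tor"
  Position 3: "orn"
  Position 4: "rne"
  Position 5: "ney"
Trigrams = "att", "tto", "tor", "orn", "rne", "ney"


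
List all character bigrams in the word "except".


Word: "except" (length 6)
Number of bigrams = 6 - 2 + 1 = 5
  Position 0: "ex"
  Position 1: "xc"
  Position 2: "ce"
  Position 3: "ep"
  Position 4: "pt"
Bigrams = "ex", "xc", "ce", "ep", "pt"


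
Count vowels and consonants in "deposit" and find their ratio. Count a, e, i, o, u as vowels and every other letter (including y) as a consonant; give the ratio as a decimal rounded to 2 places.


Word: "deposit"
Vowels (a,e,i,o,u): 3
Consonants: 4
Ratio = 3/4
= 0.75


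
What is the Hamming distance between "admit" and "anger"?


Comparing character by character (same length = 5):
  Pos 0: 'a' vs 'a' =
  Pos 1: 'd' vs 'n' !=
  Pos 2: 'm' vs 'g' !=
  Pos 3: 'i' vs 'e' !=
  Pos 4: 't' vs 'r' !=
Hamming distance = 4


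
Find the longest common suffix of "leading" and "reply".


Word 1: "leading"
Word 2: "reply"
Comparing from end:
  Pos -1: 'g' != 'y' (stop)
LCS = "" (length 0)


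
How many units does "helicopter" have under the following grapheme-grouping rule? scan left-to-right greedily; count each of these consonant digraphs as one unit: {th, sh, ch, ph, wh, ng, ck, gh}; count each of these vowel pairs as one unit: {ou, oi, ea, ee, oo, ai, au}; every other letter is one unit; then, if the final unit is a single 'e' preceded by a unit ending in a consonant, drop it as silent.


Word: "helicopter" (10 letters)
Left-to-right scan:
  1. 'h' (letter)
  2. 'e' (letter)
  3. 'l' (letter)
  4. 'i' (letter)
  5. 'c' (letter)
  6. 'o' (letter)
  7. 'p' (letter)
  8. 't' (letter)
  9. 'e' (letter)
  10. 'r' (letter)
Units from scan: 10
Sound units = 10 units


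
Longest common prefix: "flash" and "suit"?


Word 1: "flash"
Word 2: "suit"
Comparing from start:
  Pos 0: 'f' != 's' (stop)
LCP = "" (length 0)


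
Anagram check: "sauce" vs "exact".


Word 1: "sauce" → sorted: acesu
Word 2: "exact" → sorted: acetx
Same letters? acesu != acetx
Anagram = No


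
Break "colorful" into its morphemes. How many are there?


Word: "colorful"
Morphemes: color | -ful
Each morpheme carries meaning
= 2 morphemes


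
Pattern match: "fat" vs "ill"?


Pattern of "fat": [0, 1, 2]
Pattern of "ill": [0, 1, 1]
Patterns do not match
Same pattern = No


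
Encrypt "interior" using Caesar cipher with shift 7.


Word: "interior"
Shift: 7
Each letter → (letter + shift) mod 26:
  'i' (8) + 7 = 15 → 'p'
  'n' (13) + 7 = 20 → 'u'
  't' (19) + 7 = 0 → 'a'
  'e' (4) + 7 = 11 → 'l'
  'r' (17) + 7 = 24 → 'y'
  'i' (8) + 7 = 15 → 'p'
  'o' (14) + 7 = 21 → 'v'
  'r' (17) + 7 = 24 → 'y'
Result = "pualypvy"


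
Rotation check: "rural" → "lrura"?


Word: "rural", Candidate: "lrura"
Method: check if candidate is substring of word+word
"ruralrural" contains "lrura"? Yes
Is rotation = Yes


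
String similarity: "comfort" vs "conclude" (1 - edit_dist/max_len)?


Word 1: "comfort" (length 7)
Word 2: "conclude" (length 8)
One optimal edit sequence:
  1. keep 'c'
  2. keep 'o'
  3. insert 'n'  (+1)
  4. substitute 'm' -> 'c'  (+1)
  5. substitute 'f' -> 'l'  (+1)
  6. substitute 'o' -> 'u'  (+1)
  7. substitute 'r' -> 'd'  (+1)
  8. substitute 't' -> 'e'  (+1)
Edit distance = 6
Max length = max(7, 8) = 8
Similarity = 1 - 6/8
= 0.2500


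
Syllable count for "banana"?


Word: "banana"
Syllable breakdown: ba-na-na
Counting: 3 parts
= 3 syllables


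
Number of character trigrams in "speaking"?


Word: "speaking" (length 8)
Number of 3-grams = length - 3 + 1 = 8 - 3 + 1
= 6


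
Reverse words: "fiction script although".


Original: "fiction script although"
Words (1..n): fiction | script | although
Reversed (n..1): although | script | fiction
Result = "although script fiction"


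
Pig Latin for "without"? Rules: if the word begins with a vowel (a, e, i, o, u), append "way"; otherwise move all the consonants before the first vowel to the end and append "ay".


Word: "without"
Starts with consonant(s) → move to end, add 'ay'
Consonant cluster: "w"
Pig Latin = "ithoutway"


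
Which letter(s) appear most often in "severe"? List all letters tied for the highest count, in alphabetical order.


Word: "severe"
Letter counts:
  'e': 3
  'r': 1
  's': 1
  'v': 1
Maximum count = 3
Most frequent = 'e' (3 times each)


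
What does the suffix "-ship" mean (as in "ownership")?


Suffix: -ship
Example: ownership = owner + -ship
Meaning = state / position


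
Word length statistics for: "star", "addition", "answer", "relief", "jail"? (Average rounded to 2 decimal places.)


Lengths: "star"=4, "addition"=8, "answer"=6, "relief"=6, "jail"=4
Sum = 28, Count = 5
Average = 28/5 = 5.60
= avg=5.60, min=4, max=8


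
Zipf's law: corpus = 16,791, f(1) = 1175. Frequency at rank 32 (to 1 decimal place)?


Zipf's law: f(r) = f(1) / r
f(1) = 1175
f(32) = 1175 / 32
= 36.7 occurrences


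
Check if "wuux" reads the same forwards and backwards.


Word: "wuux"
Reversed: "xuuw"
Forward == Backward? wuux != xuuw
Palindrome = No


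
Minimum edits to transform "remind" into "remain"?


Word 1: "remind" (length 6)
Word 2: "remain" (length 6)
One optimal edit sequence (insert/delete/substitute each cost 1):
  1. keep 'r'
  2. keep 'e'
  3. keep 'm'
  4. insert 'a'  (+1)
  5. keep 'i'
  6. keep 'n'
  7. delete 'd'  (+1)
Total edit operations: 2
Edit distance = 2


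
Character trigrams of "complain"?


Word: "complain" (length 8)
Number of trigrams = 8 - 3 + 1 = 6
  Position 0: "com"
  Position 1: "omp"
  Position 2: "mpl"
  Position 3: "pla"
  Position 4: "lai"
  Position 5: "ain"
Trigrams = "com", "omp", "mpl", "pla", "lai", "ain"


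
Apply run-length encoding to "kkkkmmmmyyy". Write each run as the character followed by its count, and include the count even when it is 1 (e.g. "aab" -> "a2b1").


String: "kkkkmmmmyyy"
Scanning for consecutive runs:
  'k' x 4
  'm' x 4
  'y' x 3
RLE = "k4m4y3"


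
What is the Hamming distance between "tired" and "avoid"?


Comparing character by character (same length = 5):
  Pos 0: 't' vs 'a' !=
  Pos 1: 'i' vs 'v' !=
  Pos 2: 'r' vs 'o' !=
  Pos 3: 'e' vs 'i' !=
  Pos 4: 'd' vs 'd' =
Hamming distance = 4


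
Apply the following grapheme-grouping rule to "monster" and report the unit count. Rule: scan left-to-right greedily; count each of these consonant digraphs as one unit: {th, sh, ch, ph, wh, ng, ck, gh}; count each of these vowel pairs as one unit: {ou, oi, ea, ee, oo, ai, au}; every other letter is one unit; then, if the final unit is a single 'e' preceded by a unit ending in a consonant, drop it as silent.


Word: "monster" (7 letters)
Left-to-right scan:
  1. 'm' (letter)
  2. 'o' (letter)
  3. 'n' (letter)
  4. 's' (letter)
  5. 't' (letter)
  6. 'e' (letter)
  7. 'r' (letter)
Units from scan: 7
Sound units = 7 units


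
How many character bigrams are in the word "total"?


Word: "total" (length 5)
Number of 2-grams = length - 2 + 1 = 5 - 2 + 1
= 4


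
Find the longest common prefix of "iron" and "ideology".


Word 1: "iron"
Word 2: "ideology"
Comparing from start:
  Pos 0: 'i' == 'i'
  Pos 1: 'r' != 'd' (stop)
LCP = "i" (length 1)


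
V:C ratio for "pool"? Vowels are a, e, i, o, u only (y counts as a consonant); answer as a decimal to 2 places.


Word: "pool"
Vowels (a,e,i,o,u): 2
Consonants: 2
Ratio = 2/2
= 1.00


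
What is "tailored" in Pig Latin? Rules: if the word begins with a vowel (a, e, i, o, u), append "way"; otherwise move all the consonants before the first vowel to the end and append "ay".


Word: "tailored"
Starts with consonant(s) → move to end, add 'ay'
Consonant cluster: "t"
Pig Latin = "ailoredtay"


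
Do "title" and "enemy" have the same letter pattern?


Pattern of "title": [0, 1, 0, 2, 3]
Pattern of "enemy": [0, 1, 0, 2, 3]
Patterns match
Same pattern = Yes


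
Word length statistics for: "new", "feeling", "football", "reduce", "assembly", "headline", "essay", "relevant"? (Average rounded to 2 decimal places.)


Lengths: "new"=3, "feeling"=7, "football"=8, "reduce"=6, "assembly"=8, "headline"=8, "essay"=5, "relevant"=8
Sum = 53, Count = 8
Average = 53/8 = 6.63
= avg=6.63, min=3, max=8


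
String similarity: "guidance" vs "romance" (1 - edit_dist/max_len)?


Word 1: "guidance" (length 8)
Word 2: "romance" (length 7)
One optimal edit sequence:
  1. delete 'g'  (+1)
  2. substitute 'u' -> 'r'  (+1)
  3. substitute 'i' -> 'o'  (+1)
  4. substitute 'd' -> 'm'  (+1)
  5. keep 'a'
  6. keep 'n'
  7. keep 'c'
  8. keep 'e'
Edit distance = 4
Max length = max(8, 7) = 8
Similarity = 1 - 4/8
= 0.5000


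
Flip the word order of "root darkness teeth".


Original: "root darkness teeth"
Words (1..n): root | darkness | teeth
Reversed (n..1): teeth | darkness | root
Result = "teeth darkness root"


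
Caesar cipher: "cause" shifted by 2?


Word: "cause"
Shift: 2
Each letter → (letter + shift) mod 26:
  'c' (2) + 2 = 4 → 'e'
  'a' (0) + 2 = 2 → 'c'
  'u' (20) + 2 = 22 → 'w'
  's' (18) + 2 = 20 → 'u'
  'e' (4) + 2 = 6 → 'g'
Result = "ecwug"


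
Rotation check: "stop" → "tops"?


Word: "stop", Candidate: "tops"
Method: check if candidate is substring of word+word
"stopstop" contains "tops"? Yes
Is rotation = Yes


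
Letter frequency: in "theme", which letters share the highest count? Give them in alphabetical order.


Word: "theme"
Letter counts:
  'e': 2
  'h': 1
  'm': 1
  't': 1
Maximum count = 2
Most frequent = 'e' (2 times each)


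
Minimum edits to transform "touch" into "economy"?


Word 1: "touch" (length 5)
Word 2: "economy" (length 7)
One optimal edit sequence (insert/delete/substitute each cost 1):
  1. insert 'e'  (+1)
  2. substitute 't' -> 'c'  (+1)
  3. keep 'o'
  4. insert 'n'  (+1)
  5. substitute 'u' -> 'o'  (+1)
  6. substitute 'c' -> 'm'  (+1)
  7. substitute 'h' -> 'y'  (+1)
Total edit operations: 6
Edit distance = 6


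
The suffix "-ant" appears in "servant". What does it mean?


Suffix: -ant
As in: servant -> serve + -ant, with a spelling change
Meaning = one who / that which


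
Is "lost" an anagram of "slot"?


Word 1: "slot" → sorted: lost
Word 2: "lost" → sorted: lost
Same letters? lost == lost
Anagram = Yes


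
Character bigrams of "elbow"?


Word: "elbow" (length 5)
Number of bigrams = 5 - 2 + 1 = 4
  Position 0: "el"
  Position 1: "lb"
  Position 2: "bo"
  Position 3: "ow"
Bigrams = "el", "lb", "bo", "ow"


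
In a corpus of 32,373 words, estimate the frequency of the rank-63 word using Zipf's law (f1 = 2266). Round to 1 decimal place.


Zipf's law: f(r) = f(1) / r
f(1) = 2266
f(63) = 2266 / 63
= 36.0 occurrences


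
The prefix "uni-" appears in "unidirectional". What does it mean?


Prefix: uni-
As in: unidirectional -> uni- + directional
Meaning = one


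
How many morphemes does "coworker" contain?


Word: "coworker"
Morphemes: co- / work / -er
Each morpheme carries meaning
= 3 morphemes


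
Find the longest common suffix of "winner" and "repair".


Word 1: "winner"
Word 2: "repair"
Comparing from end:
  Pos -1: 'r' == 'r'
  Pos -2: 'e' != 'i' (stop)
LCS = "r" (length 1)


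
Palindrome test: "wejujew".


Word: "wejujew"
Reversed: "wejujew"
Forward == Backward? wejujew == wejujew
Palindrome = Yes


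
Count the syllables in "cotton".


Word: "cotton"
Syllable breakdown: cot | ton
Counting: 2 parts
= 2 syllables


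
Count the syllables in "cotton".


Word: "cotton"
Syllable breakdown: cot / ton
Counting: 2 parts
= 2 syllables


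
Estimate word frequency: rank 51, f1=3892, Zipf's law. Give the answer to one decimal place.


Zipf's law: f(r) = f(1) / r
f(1) = 3892
f(51) = 3892 / 51
= 76.3 occurrences


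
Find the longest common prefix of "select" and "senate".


Word 1: "select"
Word 2: "senate"
Comparing from start:
  Pos 0: 's' == 's'
  Pos 1: 'e' == 'e'
  Pos 2: 'l' != 'n' (stop)
LCP = "se" (length 2)


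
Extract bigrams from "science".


Word: "science" (length 7)
Number of bigrams = 7 - 2 + 1 = 6
  Position 0: "sc"
  Position 1: "ci"
  Position 2: "ie"
  Position 3: "en"
  Position 4: "nc"
  Position 5: "ce"
Bigrams = "sc", "ci", "ie", "en", "nc", "ce"


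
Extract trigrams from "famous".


Word: "famous" (length 6)
Number of trigrams = 6 - 3 + 1 = 4
  Position 0: "fam"
  Position 1: "amo"
  Position 2: "mou"
  Position 3: "ous"
Trigrams = "fam", "amo", "mou", "ous"


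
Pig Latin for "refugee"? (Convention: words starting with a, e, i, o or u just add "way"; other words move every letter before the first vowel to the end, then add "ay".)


Word: "refugee"
Starts with consonant(s) → move to end, add 'ay'
Consonant cluster: "r"
Pig Latin = "efugeeray"


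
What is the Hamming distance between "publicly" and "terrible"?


Comparing character by character (same length = 8):
  Pos 0: 'p' vs 't' !=
  Pos 1: 'u' vs 'e' !=
  Pos 2: 'b' vs 'r' !=
  Pos 3: 'l' vs 'r' !=
  Pos 4: 'i' vs 'i' =
  Pos 5: 'c' vs 'b' !=
  Pos 6: 'l' vs 'l' =
  Pos 7: 'y' vs 'e' !=
Hamming distance = 6


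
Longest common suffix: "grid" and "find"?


Word 1: "grid"
Word 2: "find"
Comparing from end:
  Pos -1: 'd' == 'd'
  Pos -2: 'i' != 'n' (stop)
LCS = "d" (length 1)


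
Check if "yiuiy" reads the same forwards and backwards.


Word: "yiuiy"
Reversed: "yiuiy"
Forward == Backward? yiuiy == yiuiy
Palindrome = Yes


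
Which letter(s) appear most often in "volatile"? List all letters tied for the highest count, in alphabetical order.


Word: "volatile"
Letter counts:
  'a': 1
  'e': 1
  'i': 1
  'l': 2
  'o': 1
  't': 1
  'v': 1
Maximum count = 2
Most frequent = 'l' (2 times each)


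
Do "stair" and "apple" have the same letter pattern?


Pattern of "stair": [0, 1, 2, 3, 4]
Pattern of "apple": [0, 1, 1, 2, 3]
Patterns do not match
Same pattern = No


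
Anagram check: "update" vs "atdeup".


Word 1: "update" → sorted: adeptu
Word 2: "atdeup" → sorted: adeptu
Same letters? adeptu == adeptu
Anagram = Yes


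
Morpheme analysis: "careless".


Word: "careless"
Morphemes: care / -less
Each morpheme carries meaning
= 2 morphemes


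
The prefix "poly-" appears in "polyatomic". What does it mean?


Prefix: poly-
Example: polyatomic = poly- + atomic
Meaning = many


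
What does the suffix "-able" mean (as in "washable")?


Suffix: -able
Example: washable (wash + -able)
Meaning = capable of


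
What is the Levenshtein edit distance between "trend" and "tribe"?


Word 1: "trend" (length 5)
Word 2: "tribe" (length 5)
One optimal edit sequence (insert/delete/substitute each cost 1):
  1. keep 't'
  2. keep 'r'
  3. substitute 'e' -> 'i'  (+1)
  4. substitute 'n' -> 'b'  (+1)
  5. substitute 'd' -> 'e'  (+1)
Total edit operations: 3
Edit distance = 3


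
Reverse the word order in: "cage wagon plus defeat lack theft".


Original: "cage wagon plus defeat lack theft"
Words (1..n): cage | wagon | plus | defeat | lack | theft
Reversed (n..1): theft | lack | defeat | plus | wagon | cage
Result = "theft lack defeat plus wagon cage"


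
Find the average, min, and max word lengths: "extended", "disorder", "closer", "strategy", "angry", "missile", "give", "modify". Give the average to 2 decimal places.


Lengths: "extended"=8, "disorder"=8, "closer"=6, "strategy"=8, "angry"=5, "missile"=7, "give"=4, "modify"=6
Sum = 52, Count = 8
Average = 52/8 = 6.50
= avg=6.50, min=4, max=8


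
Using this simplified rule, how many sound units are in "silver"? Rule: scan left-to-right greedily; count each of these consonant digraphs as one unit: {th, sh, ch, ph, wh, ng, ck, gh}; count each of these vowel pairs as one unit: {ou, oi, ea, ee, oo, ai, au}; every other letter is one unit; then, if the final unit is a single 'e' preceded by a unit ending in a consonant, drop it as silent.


Word: "silver" (6 letters)
Left-to-right scan:
  1. 's' (letter)
  2. 'i' (letter)
  3. 'l' (letter)
  4. 'v' (letter)
  5. 'e' (letter)
  6. 'r' (letter)
Units from scan: 6
Sound units = 6 units


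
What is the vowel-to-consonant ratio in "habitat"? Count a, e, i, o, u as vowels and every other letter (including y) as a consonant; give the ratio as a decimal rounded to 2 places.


Word: "habitat"
Vowels (a,e,i,o,u): 3
Consonants: 4
Ratio = 3/4
= 0.75


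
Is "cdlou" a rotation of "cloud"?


Word: "cloud", Candidate: "cdlou"
Method: check if candidate is substring of word+word
"cloudcloud" contains "cdlou"? No
Is rotation = No


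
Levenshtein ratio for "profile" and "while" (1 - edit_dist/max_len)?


Word 1: "profile" (length 7)
Word 2: "while" (length 5)
One optimal edit sequence:
  1. delete 'p'  (+1)
  2. delete 'r'  (+1)
  3. substitute 'o' -> 'w'  (+1)
  4. substitute 'f' -> 'h'  (+1)
  5. keep 'i'
  6. keep 'l'
  7. keep 'e'
Edit distance = 4
Max length = max(7, 5) = 7
Similarity = 1 - 4/7
= 0.4286


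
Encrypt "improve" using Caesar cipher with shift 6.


Word: "improve"
Shift: 6
Each letter → (letter + shift) mod 26:
  'i' (8) + 6 = 14 → 'o'
  'm' (12) + 6 = 18 → 's'
  'p' (15) + 6 = 21 → 'v'
  'r' (17) + 6 = 23 → 'x'
  'o' (14) + 6 = 20 → 'u'
  'v' (21) + 6 = 1 → 'b'
  'e' (4) + 6 = 10 → 'k'
Result = "osvxubk"


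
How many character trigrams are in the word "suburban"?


Word: "suburban" (length 8)
Number of 3-grams = length - 3 + 1 = 8 - 3 + 1
= 6


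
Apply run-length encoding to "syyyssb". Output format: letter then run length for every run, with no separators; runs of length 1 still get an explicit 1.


String: "syyyssb"
Scanning for consecutive runs:
  's' x 1
  'y' x 3
  's' x 2
  'b' x 1
RLE = "s1y3s2b1"


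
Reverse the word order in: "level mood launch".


Original: "level mood launch"
Words (1..n): level | mood | launch
Reversed (n..1): launch | mood | level
Result = "launch mood level"


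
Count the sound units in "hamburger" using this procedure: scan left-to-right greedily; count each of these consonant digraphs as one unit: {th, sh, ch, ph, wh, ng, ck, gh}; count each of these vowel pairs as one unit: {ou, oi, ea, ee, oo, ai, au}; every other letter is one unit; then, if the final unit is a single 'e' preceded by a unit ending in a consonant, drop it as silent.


Word: "hamburger" (9 letters)
Left-to-right scan:
  1. 'h' (letter)
  2. 'a' (letter)
  3. 'm' (letter)
  4. 'b' (letter)
  5. 'u' (letter)
  6. 'r' (letter)
  7. 'g' (letter)
  8. 'e' (letter)
  9. 'r' (letter)
Units from scan: 9
Sound units = 9 units


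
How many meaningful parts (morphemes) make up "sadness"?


Word: "sadness"
Morphemes: sad + -ness
Each morpheme carries meaning
= 2 morphemes


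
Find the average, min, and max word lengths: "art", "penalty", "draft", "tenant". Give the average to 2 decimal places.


Lengths: "art"=3, "penalty"=7, "draft"=5, "tenant"=6
Sum = 21, Count = 4
Average = 21/4 = 5.25
= avg=5.25, min=3, max=7


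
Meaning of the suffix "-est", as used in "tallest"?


Suffix: -est
Example: tallest (tall + -est)
Meaning = most


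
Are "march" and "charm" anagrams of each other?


Word 1: "march" → sorted: achmr
Word 2: "charm" → sorted: achmr
Same letters? achmr == achmr
Anagram = Yes


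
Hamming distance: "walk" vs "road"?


Comparing character by character (same length = 4):
  Pos 0: 'w' vs 'r' !=
  Pos 1: 'a' vs 'o' !=
  Pos 2: 'l' vs 'a' !=
  Pos 3: 'k' vs 'd' !=
Hamming distance = 4
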